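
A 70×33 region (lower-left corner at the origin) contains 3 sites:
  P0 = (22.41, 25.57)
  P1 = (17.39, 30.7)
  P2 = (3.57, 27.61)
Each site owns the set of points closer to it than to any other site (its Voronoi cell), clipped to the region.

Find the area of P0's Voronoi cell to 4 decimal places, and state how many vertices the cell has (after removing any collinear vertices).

Area of P0's cell: 1848.8878 (5 vertices)

1. box [0,70]×[0,33]: [(0, 0) (70, 0) (70, 33) (0, 33)]
2. ⊥bis P0·P1 via (19.9,28.135): [(0, 8.6617) (0, 0) (70, 0) (70, 33) (24.8716, 33)]  |A|=2007.3338
3. ⊥bis P0·P2 via (12.99,26.59): [(12.3582, 20.7549) (10.1108, 0) (70, 0) (70, 33) (24.8716, 33)]  |A|=1848.8878
4. canonical 5-gon: [(12.3582, 20.7549) (10.1108, 0) (70, 0) (70, 33) (24.8716, 33)]
5. shoelace: 1848.8878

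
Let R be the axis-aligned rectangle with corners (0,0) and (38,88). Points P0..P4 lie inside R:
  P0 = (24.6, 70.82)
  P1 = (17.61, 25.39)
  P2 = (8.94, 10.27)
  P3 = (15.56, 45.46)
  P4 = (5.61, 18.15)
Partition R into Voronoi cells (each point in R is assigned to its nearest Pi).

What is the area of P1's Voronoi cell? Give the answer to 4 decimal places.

1. box [0,38]×[0,88]: [(0, 0) (38, 0) (38, 88) (0, 88)]
2. ⊥bis P1·P0 via (21.105,48.105): [(0, 51.3523) (0, 0) (38, 0) (38, 45.5055)]  |A|=1840.2975
3. ⊥bis P1·P2 via (13.275,17.83): [(0, 51.3523) (0, 25.4421) (38, 3.6524) (38, 45.5055)]  |A|=1287.5034
4. ⊥bis P1·P3 via (16.585,35.425): [(0, 33.731) (0, 25.4421) (38, 3.6524) (38, 37.6124)]  |A|=802.7295
5. ⊥bis P1·P4 via (11.61,21.77): [(4.1385, 34.1537) (14.3638, 17.2057) (38, 3.6524) (38, 37.6124)]  |A|=705.9683
6. canonical 4-gon: [(4.1385, 34.1537) (14.3638, 17.2057) (38, 3.6524) (38, 37.6124)]
7. shoelace: 705.9683

Area of P1's cell: 705.9683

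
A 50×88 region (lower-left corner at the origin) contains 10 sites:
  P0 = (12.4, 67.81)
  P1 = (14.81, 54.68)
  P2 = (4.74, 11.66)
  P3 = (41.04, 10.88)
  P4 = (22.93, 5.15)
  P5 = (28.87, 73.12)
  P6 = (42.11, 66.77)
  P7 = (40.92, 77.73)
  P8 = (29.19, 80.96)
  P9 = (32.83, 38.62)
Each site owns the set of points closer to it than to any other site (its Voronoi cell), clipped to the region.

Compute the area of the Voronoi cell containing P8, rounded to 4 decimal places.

1. box [0,50]×[0,88]: [(0, 0) (50, 0) (50, 88) (0, 88)]
2. ⊥bis P8·P0 via (20.795,74.385): [(50, 37.0959) (50, 88) (10.1317, 88)]  |A|=1014.7311
3. ⊥bis P8·P1 via (22,67.82): [(28.8891, 64.0504) (50, 52.4988) (50, 88) (10.1317, 88)]  |A|=852.146
4. ⊥bis P8·P2 via (16.965,46.31): [(28.8891, 64.0504) (50, 52.4988) (50, 88) (10.1317, 88)]  |A|=852.146
5. ⊥bis P8·P3 via (35.115,45.92): [(28.8891, 64.0504) (50, 52.4988) (50, 88) (10.1317, 88)]  |A|=852.146
6. ⊥bis P8·P4 via (26.06,43.055): [(28.8891, 64.0504) (50, 52.4988) (50, 88) (10.1317, 88)]  |A|=852.146
7. ⊥bis P8·P5 via (29.03,77.04): [(18.375, 77.4749) (50, 76.1841) (50, 88) (10.1317, 88)]  |A|=396.6484
8. ⊥bis P8·P6 via (35.65,73.865): [(18.375, 77.4749) (38.7034, 76.6452) (50, 86.9307) (50, 88) (10.1317, 88)]  |A|=335.9487
9. ⊥bis P8·P7 via (35.055,79.345): [(18.375, 77.4749) (34.3604, 76.8224) (37.4383, 88) (10.1317, 88)]  |A|=234.0454
10. ⊥bis P8·P9 via (31.01,59.79): [(18.375, 77.4749) (34.3604, 76.8224) (37.4383, 88) (10.1317, 88)]  |A|=234.0454
11. canonical 4-gon: [(18.375, 77.4749) (34.3604, 76.8224) (37.4383, 88) (10.1317, 88)]
12. shoelace: 234.0454

Area of P8's cell: 234.0454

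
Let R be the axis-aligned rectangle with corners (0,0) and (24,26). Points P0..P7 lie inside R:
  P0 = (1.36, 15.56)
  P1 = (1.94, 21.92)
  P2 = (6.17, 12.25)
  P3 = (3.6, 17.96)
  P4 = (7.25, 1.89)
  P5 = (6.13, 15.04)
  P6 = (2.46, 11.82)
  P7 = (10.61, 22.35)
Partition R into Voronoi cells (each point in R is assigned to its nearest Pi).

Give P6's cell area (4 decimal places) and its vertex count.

1. box [0,24]×[0,26]: [(0, 0) (24, 0) (24, 26) (0, 26)]
2. ⊥bis P6·P0 via (1.91,13.69): [(0, 13.1282) (0, 0) (24, 0) (24, 20.1871)]  |A|=399.7835
3. ⊥bis P6·P1 via (2.2,16.87): [(14.9547, 17.5267) (0, 13.1282) (0, 0) (24, 0) (24, 17.9924)]  |A|=389.8578
4. ⊥bis P6·P2 via (4.315,12.035): [(4.0502, 14.3195) (0, 13.1282) (0, 0) (5.7099, 0)]  |A|=67.4675
5. ⊥bis P6·P3 via (3.03,14.89): [(4.0502, 14.3195) (0, 13.1282) (0, 0) (5.7099, 0)]  |A|=67.4675
6. ⊥bis P6·P4 via (4.855,6.855): [(4.9122, 6.8826) (4.0502, 14.3195) (0, 13.1282) (0, 4.5131)]  |A|=36.7336
7. ⊥bis P6·P5 via (4.295,13.43): [(4.9122, 6.8826) (4.1317, 13.6161) (3.6245, 14.1943) (0, 13.1282) (0, 4.5131)]  |A|=36.5787
8. ⊥bis P6·P7 via (6.535,17.085): [(4.9122, 6.8826) (4.1317, 13.6161) (3.6245, 14.1943) (0, 13.1282) (0, 4.5131)]  |A|=36.5787
9. canonical 5-gon: [(4.9122, 6.8826) (4.1317, 13.6161) (3.6245, 14.1943) (0, 13.1282) (0, 4.5131)]
10. shoelace: 36.5787

Area of P6's cell: 36.5787 (5 vertices)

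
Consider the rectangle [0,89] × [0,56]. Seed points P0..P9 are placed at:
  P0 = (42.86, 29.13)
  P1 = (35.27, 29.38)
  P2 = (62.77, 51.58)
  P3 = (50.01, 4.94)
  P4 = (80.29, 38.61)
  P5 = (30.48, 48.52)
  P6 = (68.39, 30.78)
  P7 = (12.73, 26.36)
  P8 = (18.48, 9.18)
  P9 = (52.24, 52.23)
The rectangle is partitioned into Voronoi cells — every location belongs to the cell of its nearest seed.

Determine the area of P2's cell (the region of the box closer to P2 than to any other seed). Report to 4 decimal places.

1. box [0,89]×[0,56]: [(0, 0) (89, 0) (89, 56) (0, 56)]
2. ⊥bis P2·P0 via (52.815,40.355): [(89, 8.264) (89, 56) (35.1741, 56)]  |A|=1284.717
3. ⊥bis P2·P1 via (49.02,40.48): [(39.8105, 51.8882) (89, 8.264) (89, 56) (36.4911, 56)]  |A|=1282.0093
4. ⊥bis P2·P3 via (56.39,28.26): [(39.8105, 51.8882) (70.9422, 24.2787) (89, 19.3384) (89, 56) (36.4911, 56)]  |A|=1182.0193
5. ⊥bis P2·P4 via (71.53,45.095): [(39.8105, 51.8882) (61.9944, 32.2142) (79.6029, 56) (36.4911, 56)]  |A|=525.6803
6. ⊥bis P2·P5 via (46.625,50.05): [(47.0601, 45.4588) (61.9944, 32.2142) (79.6029, 56) (46.0611, 56)]  |A|=471.0068
7. ⊥bis P2·P6 via (65.58,41.18): [(47.0601, 45.4588) (55.0828, 38.3437) (69.3948, 42.2107) (79.6029, 56) (46.0611, 56)]  |A|=413.7804
8. ⊥bis P2·P7 via (37.75,38.97): [(47.0601, 45.4588) (55.0828, 38.3437) (69.3948, 42.2107) (79.6029, 56) (46.0611, 56)]  |A|=413.7804
9. ⊥bis P2·P8 via (40.625,30.38): [(47.0601, 45.4588) (55.0828, 38.3437) (69.3948, 42.2107) (79.6029, 56) (46.0611, 56)]  |A|=413.7804
10. ⊥bis P2·P9 via (57.505,51.905): [(56.6948, 38.7793) (69.3948, 42.2107) (79.6029, 56) (57.7578, 56)]  |A|=258.1423
11. canonical 4-gon: [(56.6948, 38.7793) (69.3948, 42.2107) (79.6029, 56) (57.7578, 56)]
12. shoelace: 258.1423

Area of P2's cell: 258.1423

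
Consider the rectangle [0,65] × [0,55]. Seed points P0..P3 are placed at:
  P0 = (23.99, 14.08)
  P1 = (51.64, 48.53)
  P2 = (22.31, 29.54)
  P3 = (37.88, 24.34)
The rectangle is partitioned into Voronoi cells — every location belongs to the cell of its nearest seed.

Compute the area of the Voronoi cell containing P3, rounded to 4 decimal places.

Area of P3's cell: 1023.8639

1. box [0,65]×[0,55]: [(0, 0) (65, 0) (65, 55) (0, 55)]
2. ⊥bis P3·P0 via (30.935,19.21): [(45.1247, 0) (65, 0) (65, 55) (4.4983, 55)]  |A|=2210.3674
3. ⊥bis P3·P1 via (44.76,36.435): [(45.1247, 0) (65, 0) (65, 24.9219) (12.1228, 55) (4.4983, 55)]  |A|=1415.1446
4. ⊥bis P3·P2 via (30.095,26.94): [(28.5787, 22.3999) (45.1247, 0) (65, 0) (65, 24.9219) (35.1011, 41.9293)]  |A|=1023.8639
5. canonical 5-gon: [(28.5787, 22.3999) (45.1247, 0) (65, 0) (65, 24.9219) (35.1011, 41.9293)]
6. shoelace: 1023.8639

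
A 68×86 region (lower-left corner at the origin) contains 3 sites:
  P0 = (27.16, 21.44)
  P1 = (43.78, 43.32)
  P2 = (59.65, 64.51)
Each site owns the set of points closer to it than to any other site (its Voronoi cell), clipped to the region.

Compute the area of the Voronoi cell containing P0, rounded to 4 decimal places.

1. box [0,68]×[0,86]: [(0, 0) (68, 0) (68, 86) (0, 86)]
2. ⊥bis P0·P1 via (35.47,32.38): [(0, 59.3229) (0, 0) (68, 0) (68, 7.6703)]  |A|=2277.7694
3. ⊥bis P0·P2 via (43.405,42.975): [(0, 59.3229) (0, 0) (68, 0) (68, 7.6703)]  |A|=2277.7694
4. canonical 4-gon: [(0, 59.3229) (0, 0) (68, 0) (68, 7.6703)]
5. shoelace: 2277.7694

Area of P0's cell: 2277.7694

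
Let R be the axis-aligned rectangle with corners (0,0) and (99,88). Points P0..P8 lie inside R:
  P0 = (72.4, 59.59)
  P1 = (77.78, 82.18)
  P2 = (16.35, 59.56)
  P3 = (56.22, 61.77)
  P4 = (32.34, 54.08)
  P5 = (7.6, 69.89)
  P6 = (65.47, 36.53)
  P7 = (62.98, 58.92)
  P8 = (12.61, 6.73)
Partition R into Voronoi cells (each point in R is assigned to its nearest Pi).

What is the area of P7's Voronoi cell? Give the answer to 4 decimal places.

Area of P7's cell: 207.6814

1. box [0,99]×[0,88]: [(0, 0) (99, 0) (99, 88) (0, 88)]
2. ⊥bis P7·P0 via (67.69,59.255): [(0, 0) (71.9045, 0) (65.6455, 88) (0, 88)]  |A|=6052.2014
3. ⊥bis P7·P1 via (70.38,70.55): [(0, 0) (71.9045, 0) (66.7211, 72.8781) (42.9552, 88) (0, 88)]  |A|=5880.6416
4. ⊥bis P7·P2 via (39.665,59.24): [(38.8519, 0) (71.9045, 0) (66.7211, 72.8781) (42.9552, 88) (40.0597, 88)]  |A|=2408.5285
5. ⊥bis P7·P3 via (59.6,60.345): [(39.0099, 11.5066) (38.8519, 0) (71.9045, 0) (66.7211, 72.8781) (65.2725, 73.7998)]  |A|=1416.2107
6. ⊥bis P7·P4 via (47.66,56.5): [(50.4725, 38.6952) (56.5849, 0) (71.9045, 0) (66.7211, 72.8781) (65.2725, 73.7998)]  |A|=1009.3181
7. ⊥bis P7·P5 via (35.29,64.405): [(50.4725, 38.6952) (56.5849, 0) (71.9045, 0) (66.7211, 72.8781) (65.2725, 73.7998)]  |A|=1009.3181
8. ⊥bis P7·P6 via (64.225,47.725): [(53.7902, 46.5645) (68.4764, 48.1978) (66.7211, 72.8781) (65.2725, 73.7998)]  |A|=207.6814
9. ⊥bis P7·P8 via (37.795,32.825): [(53.7902, 46.5645) (68.4764, 48.1978) (66.7211, 72.8781) (65.2725, 73.7998)]  |A|=207.6814
10. canonical 4-gon: [(53.7902, 46.5645) (68.4764, 48.1978) (66.7211, 72.8781) (65.2725, 73.7998)]
11. shoelace: 207.6814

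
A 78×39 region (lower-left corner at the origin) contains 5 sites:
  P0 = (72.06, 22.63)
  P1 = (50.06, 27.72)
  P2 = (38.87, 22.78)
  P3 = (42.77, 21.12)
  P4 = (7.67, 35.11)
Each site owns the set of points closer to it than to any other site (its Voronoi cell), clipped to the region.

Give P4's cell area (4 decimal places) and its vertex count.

Area of P4's cell: 761.9589 (4 vertices)

1. box [0,78]×[0,39]: [(0, 0) (78, 0) (78, 39) (0, 39)]
2. ⊥bis P4·P0 via (39.865,28.87): [(0, 0) (34.2694, 0) (41.8284, 39) (0, 39)]  |A|=1483.9078
3. ⊥bis P4·P1 via (28.865,31.415): [(0, 0) (23.3883, 0) (30.1873, 39) (0, 39)]  |A|=1044.7248
4. ⊥bis P4·P2 via (23.27,28.945): [(0, 0) (11.8312, 0) (27.2437, 39) (0, 39)]  |A|=761.9589
5. ⊥bis P4·P3 via (25.22,28.115): [(0, 0) (11.8312, 0) (27.2437, 39) (0, 39)]  |A|=761.9589
6. canonical 4-gon: [(0, 0) (11.8312, 0) (27.2437, 39) (0, 39)]
7. shoelace: 761.9589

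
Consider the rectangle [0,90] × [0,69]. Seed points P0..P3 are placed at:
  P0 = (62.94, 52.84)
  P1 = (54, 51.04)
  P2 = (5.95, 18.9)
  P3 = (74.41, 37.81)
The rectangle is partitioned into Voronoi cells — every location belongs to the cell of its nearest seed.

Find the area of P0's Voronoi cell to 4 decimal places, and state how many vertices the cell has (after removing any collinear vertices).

Area of P0's cell: 623.8867 (4 vertices)

1. box [0,90]×[0,69]: [(0, 0) (90, 0) (90, 69) (0, 69)]
2. ⊥bis P0·P1 via (58.47,51.94): [(68.9277, 0) (90, 0) (90, 69) (55.0351, 69)]  |A|=1933.2828
3. ⊥bis P0·P2 via (34.445,35.87): [(68.9277, 0) (90, 0) (90, 69) (55.0351, 69)]  |A|=1933.2828
4. ⊥bis P0·P3 via (68.675,45.325): [(60.9837, 39.4554) (90, 61.599) (90, 69) (55.0351, 69)]  |A|=623.8867
5. canonical 4-gon: [(60.9837, 39.4554) (90, 61.599) (90, 69) (55.0351, 69)]
6. shoelace: 623.8867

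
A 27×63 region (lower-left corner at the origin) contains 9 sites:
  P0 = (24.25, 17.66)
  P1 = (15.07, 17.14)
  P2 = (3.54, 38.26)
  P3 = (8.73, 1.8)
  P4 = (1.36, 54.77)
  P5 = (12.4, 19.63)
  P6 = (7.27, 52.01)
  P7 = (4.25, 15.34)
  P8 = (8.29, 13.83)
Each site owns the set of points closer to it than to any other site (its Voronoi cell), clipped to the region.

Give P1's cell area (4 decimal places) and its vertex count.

Area of P1's cell: 91.6382 (4 vertices)

1. box [0,27]×[0,63]: [(0, 0) (27, 0) (27, 63) (0, 63)]
2. ⊥bis P1·P0 via (19.66,17.4): [(0, 0) (20.6456, 0) (17.077, 63) (0, 63)]  |A|=1188.2624
3. ⊥bis P1·P2 via (9.305,27.7): [(0, 22.6201) (0, 0) (20.6456, 0) (18.7834, 32.8745)]  |A|=551.7998
4. ⊥bis P1·P3 via (11.9,9.47): [(0, 22.6201) (0, 14.3883) (20.306, 5.9958) (18.7834, 32.8745)]  |A|=343.8223
5. ⊥bis P1·P4 via (8.215,35.955): [(0, 22.6201) (0, 14.3883) (20.306, 5.9958) (18.7834, 32.8745)]  |A|=343.8223
6. ⊥bis P1·P5 via (13.735,18.385): [(7.2235, 11.4028) (20.306, 5.9958) (19.2681, 24.3181)]  |A|=117.0447
7. ⊥bis P1·P6 via (11.17,34.575): [(7.2235, 11.4028) (20.306, 5.9958) (19.2681, 24.3181)]  |A|=117.0447
8. ⊥bis P1·P7 via (9.66,16.24): [(9.9741, 14.3522) (10.704, 9.9643) (20.306, 5.9958) (19.2681, 24.3181)]  |A|=109.9337
9. ⊥bis P1·P8 via (11.68,15.485): [(11.4568, 15.9421) (15.3032, 8.0635) (20.306, 5.9958) (19.2681, 24.3181)]  |A|=91.6382
10. canonical 4-gon: [(11.4568, 15.9421) (15.3032, 8.0635) (20.306, 5.9958) (19.2681, 24.3181)]
11. shoelace: 91.6382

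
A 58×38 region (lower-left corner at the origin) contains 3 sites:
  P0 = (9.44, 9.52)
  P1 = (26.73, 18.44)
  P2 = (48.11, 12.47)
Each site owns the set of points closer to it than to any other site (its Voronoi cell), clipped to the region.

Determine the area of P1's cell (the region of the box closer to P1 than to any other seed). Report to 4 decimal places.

1. box [0,58]×[0,38]: [(0, 0) (58, 0) (58, 38) (0, 38)]
2. ⊥bis P1·P0 via (18.085,13.98): [(25.2974, 0) (58, 0) (58, 38) (5.693, 38)]  |A|=1615.1841
3. ⊥bis P1·P2 via (37.42,15.455): [(25.2974, 0) (33.1045, 0) (43.7153, 38) (5.693, 38)]  |A|=870.7595
4. canonical 4-gon: [(25.2974, 0) (33.1045, 0) (43.7153, 38) (5.693, 38)]
5. shoelace: 870.7595

Area of P1's cell: 870.7595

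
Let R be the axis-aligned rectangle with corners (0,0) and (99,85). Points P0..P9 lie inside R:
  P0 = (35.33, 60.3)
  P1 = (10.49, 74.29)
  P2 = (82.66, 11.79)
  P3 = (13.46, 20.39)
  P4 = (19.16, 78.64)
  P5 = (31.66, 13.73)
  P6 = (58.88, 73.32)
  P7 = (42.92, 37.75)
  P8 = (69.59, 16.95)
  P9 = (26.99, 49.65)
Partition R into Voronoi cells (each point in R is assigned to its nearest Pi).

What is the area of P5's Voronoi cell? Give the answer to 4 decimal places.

Area of P5's cell: 756.1140

1. box [0,99]×[0,85]: [(0, 0) (99, 0) (99, 85) (0, 85)]
2. ⊥bis P5·P0 via (33.495,37.015): [(0, 39.6546) (0, 0) (99, 0) (99, 31.8528)]  |A|=3539.6171
3. ⊥bis P5·P1 via (21.075,44.01): [(7.0308, 39.1005) (0, 36.6428) (0, 0) (99, 0) (99, 31.8528)]  |A|=3529.0295
4. ⊥bis P5·P2 via (57.16,12.76): [(58.0092, 35.0831) (7.0308, 39.1005) (0, 36.6428) (0, 0) (56.6746, 0)]  |A|=2133.7392
5. ⊥bis P5·P3 via (22.56,17.06): [(58.0092, 35.0831) (29.964, 37.2933) (16.3172, 0) (56.6746, 0)]  |A|=1245.9606
6. ⊥bis P5·P4 via (25.41,46.185): [(58.0092, 35.0831) (29.964, 37.2933) (16.3172, 0) (56.6746, 0)]  |A|=1245.9606
7. ⊥bis P5·P6 via (45.27,43.525): [(58.0092, 35.0831) (29.964, 37.2933) (16.3172, 0) (56.6746, 0)]  |A|=1245.9606
8. ⊥bis P5·P7 via (37.29,25.74): [(57.297, 16.3612) (27.428, 30.3631) (16.3172, 0) (56.6746, 0)]  |A|=861.3908
9. ⊥bis P5·P8 via (50.625,15.34): [(50.2582, 19.6608) (27.428, 30.3631) (16.3172, 0) (51.9273, 0)]  |A|=756.114
10. ⊥bis P5·P9 via (29.325,31.69): [(50.2582, 19.6608) (27.428, 30.3631) (16.3172, 0) (51.9273, 0)]  |A|=756.114
11. canonical 4-gon: [(50.2582, 19.6608) (27.428, 30.3631) (16.3172, 0) (51.9273, 0)]
12. shoelace: 756.114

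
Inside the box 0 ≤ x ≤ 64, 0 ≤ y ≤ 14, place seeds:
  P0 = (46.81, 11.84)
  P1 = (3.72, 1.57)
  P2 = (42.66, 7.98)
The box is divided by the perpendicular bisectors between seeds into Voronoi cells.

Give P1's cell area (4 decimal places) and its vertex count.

1. box [0,64]×[0,14]: [(0, 0) (64, 0) (64, 14) (0, 14)]
2. ⊥bis P1·P0 via (25.265,6.705): [(0, 0) (26.8631, 0) (23.5263, 14) (0, 14)]  |A|=352.7257
3. ⊥bis P1·P2 via (23.19,4.775): [(0, 0) (23.976, 0) (21.6715, 14) (0, 14)]  |A|=319.5323
4. canonical 4-gon: [(0, 0) (23.976, 0) (21.6715, 14) (0, 14)]
5. shoelace: 319.5323

Area of P1's cell: 319.5323 (4 vertices)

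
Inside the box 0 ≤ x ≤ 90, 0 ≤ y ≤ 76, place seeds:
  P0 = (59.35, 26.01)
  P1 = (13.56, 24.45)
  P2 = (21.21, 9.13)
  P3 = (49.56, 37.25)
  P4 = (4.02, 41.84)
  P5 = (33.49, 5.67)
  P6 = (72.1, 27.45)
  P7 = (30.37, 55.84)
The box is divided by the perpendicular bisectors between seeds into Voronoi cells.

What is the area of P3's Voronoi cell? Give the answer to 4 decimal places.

1. box [0,90]×[0,76]: [(0, 0) (90, 0) (90, 76) (0, 76)]
2. ⊥bis P3·P0 via (54.455,31.63): [(0, 0) (18.1403, 0) (90, 62.5896) (90, 76) (0, 76)]  |A|=4591.1653
3. ⊥bis P3·P1 via (31.56,30.85): [(36.762, 16.2194) (90, 62.5896) (90, 76) (15.5067, 76)]  |A|=2583.599
4. ⊥bis P3·P2 via (35.385,23.19): [(33.6681, 24.9209) (39.7326, 18.8068) (90, 62.5896) (90, 76) (15.5067, 76)]  |A|=2566.6721
5. ⊥bis P3·P4 via (26.79,39.545): [(27.1607, 43.223) (33.6681, 24.9209) (39.7326, 18.8068) (90, 62.5896) (90, 76) (30.4643, 76)]  |A|=2321.5387
6. ⊥bis P3·P5 via (41.525,21.46): [(27.1607, 43.223) (33.4349, 25.5768) (42.3164, 21.0573) (90, 62.5896) (90, 76) (30.4643, 76)]  |A|=2304.4306
7. ⊥bis P3·P6 via (60.83,32.35): [(27.1607, 43.223) (33.4349, 25.5768) (42.3164, 21.0573) (64.2118, 40.1281) (79.8083, 76) (30.4643, 76)]  |A|=1948.7168
8. ⊥bis P3·P7 via (39.965,46.545): [(29.7345, 35.9843) (33.4349, 25.5768) (42.3164, 21.0573) (64.2118, 40.1281) (79.8083, 76) (68.4991, 76)]  |A|=1133.5861
9. canonical 6-gon: [(29.7345, 35.9843) (33.4349, 25.5768) (42.3164, 21.0573) (64.2118, 40.1281) (79.8083, 76) (68.4991, 76)]
10. shoelace: 1133.5861

Area of P3's cell: 1133.5861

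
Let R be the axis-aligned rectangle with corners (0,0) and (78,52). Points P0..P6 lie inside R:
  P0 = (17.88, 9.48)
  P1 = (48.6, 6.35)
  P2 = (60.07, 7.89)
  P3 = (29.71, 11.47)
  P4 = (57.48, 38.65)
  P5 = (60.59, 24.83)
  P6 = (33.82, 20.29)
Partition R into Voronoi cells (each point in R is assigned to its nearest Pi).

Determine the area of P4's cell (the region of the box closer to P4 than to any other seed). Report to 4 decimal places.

Area of P4's cell: 831.8655

1. box [0,78]×[0,52]: [(0, 0) (78, 0) (78, 52) (0, 52)]
2. ⊥bis P4·P0 via (37.68,24.065): [(55.4067, 0) (78, 0) (78, 52) (17.1026, 52)]  |A|=2170.7583
3. ⊥bis P4·P1 via (53.04,22.5): [(35.2251, 27.3977) (78, 15.6379) (78, 52) (17.1026, 52)]  |A|=1526.7995
4. ⊥bis P4·P2 via (58.775,23.27): [(35.2251, 27.3977) (52.2405, 22.7198) (78, 24.8888) (78, 52) (17.1026, 52)]  |A|=1407.6514
5. ⊥bis P4·P3 via (43.595,25.06): [(43.5459, 25.1101) (52.2405, 22.7198) (78, 24.8888) (78, 52) (17.2274, 52)]  |A|=1324.3465
6. ⊥bis P4·P5 via (59.035,31.74): [(41.0239, 27.6869) (78, 36.0078) (78, 52) (17.2274, 52)]  |A|=1034.4507
7. ⊥bis P4·P6 via (45.65,29.47): [(46.1403, 28.8382) (78, 36.0078) (78, 52) (28.1669, 52)]  |A|=831.8655
8. canonical 4-gon: [(46.1403, 28.8382) (78, 36.0078) (78, 52) (28.1669, 52)]
9. shoelace: 831.8655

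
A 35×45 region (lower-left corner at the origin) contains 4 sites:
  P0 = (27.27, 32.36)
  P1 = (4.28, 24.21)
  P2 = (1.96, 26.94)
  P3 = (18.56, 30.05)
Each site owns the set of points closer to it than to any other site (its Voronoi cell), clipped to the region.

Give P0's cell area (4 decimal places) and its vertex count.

1. box [0,35]×[0,45]: [(0, 0) (35, 0) (35, 45) (0, 45)]
2. ⊥bis P0·P1 via (15.775,28.285): [(25.8021, 0) (35, 0) (35, 45) (9.8495, 45)]  |A|=772.8393
3. ⊥bis P0·P2 via (14.615,29.65): [(13.5835, 34.467) (25.8021, 0) (35, 0) (35, 45) (11.3279, 45)]  |A|=765.0534
4. ⊥bis P0·P3 via (22.915,31.205): [(31.191, 0) (35, 0) (35, 45) (19.2564, 45)]  |A|=439.9347
5. canonical 4-gon: [(31.191, 0) (35, 0) (35, 45) (19.2564, 45)]
6. shoelace: 439.9347

Area of P0's cell: 439.9347 (4 vertices)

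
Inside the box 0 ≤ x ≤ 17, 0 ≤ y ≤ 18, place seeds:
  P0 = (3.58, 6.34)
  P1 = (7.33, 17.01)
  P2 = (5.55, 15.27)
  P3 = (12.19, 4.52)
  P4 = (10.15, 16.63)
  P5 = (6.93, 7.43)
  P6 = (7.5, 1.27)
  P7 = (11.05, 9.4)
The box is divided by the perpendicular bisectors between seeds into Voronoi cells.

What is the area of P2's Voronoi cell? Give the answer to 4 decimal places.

Area of P2's cell: 48.5036

1. box [0,17]×[0,18]: [(0, 0) (17, 0) (17, 18) (0, 18)]
2. ⊥bis P2·P0 via (4.565,10.805): [(0, 11.8121) (17, 8.0618) (17, 18) (0, 18)]  |A|=137.0724
3. ⊥bis P2·P1 via (6.44,16.14): [(0, 11.8121) (13.6044, 8.8109) (4.6218, 18) (0, 18)]  |A|=63.3269
4. ⊥bis P2·P3 via (8.87,9.895): [(0, 11.8121) (8.8226, 9.8657) (11.1612, 11.3102) (4.6218, 18) (0, 18)]  |A|=58.6398
5. ⊥bis P2·P4 via (7.85,15.95): [(0, 11.8121) (8.8226, 9.8657) (9.5212, 10.2973) (8.3808, 14.1546) (4.6218, 18) (0, 18)]  |A|=54.8992
6. ⊥bis P2·P5 via (6.24,11.35): [(0, 11.8121) (3.9343, 10.9441) (9.0631, 11.8469) (8.3808, 14.1546) (4.6218, 18) (0, 18)]  |A|=49.2871
7. ⊥bis P2·P6 via (6.525,8.27): [(0, 11.8121) (3.9343, 10.9441) (9.0631, 11.8469) (8.3808, 14.1546) (4.6218, 18) (0, 18)]  |A|=49.2871
8. ⊥bis P2·P7 via (8.3,12.335): [(0, 11.8121) (3.9343, 10.9441) (7.4821, 11.5686) (8.7846, 12.789) (8.3808, 14.1546) (4.6218, 18) (0, 18)]  |A|=48.5036
9. canonical 7-gon: [(0, 11.8121) (3.9343, 10.9441) (7.4821, 11.5686) (8.7846, 12.789) (8.3808, 14.1546) (4.6218, 18) (0, 18)]
10. shoelace: 48.5036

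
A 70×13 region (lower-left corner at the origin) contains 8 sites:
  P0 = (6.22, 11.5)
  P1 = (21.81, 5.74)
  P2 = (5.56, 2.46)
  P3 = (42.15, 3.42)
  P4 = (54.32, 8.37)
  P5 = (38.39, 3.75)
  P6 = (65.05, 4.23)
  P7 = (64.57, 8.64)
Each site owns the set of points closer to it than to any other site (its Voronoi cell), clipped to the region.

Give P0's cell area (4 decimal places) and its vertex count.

Area of P0's cell: 88.1607 (4 vertices)

1. box [0,70]×[0,13]: [(0, 0) (70, 0) (70, 13) (0, 13)]
2. ⊥bis P0·P1 via (14.015,8.62): [(0, 0) (10.8302, 0) (15.6333, 13) (0, 13)]  |A|=172.0125
3. ⊥bis P0·P2 via (5.89,6.98): [(0, 7.41) (13.2116, 6.4455) (15.6333, 13) (0, 13)]  |A|=88.1607
4. ⊥bis P0·P3 via (24.185,7.46): [(0, 7.41) (13.2116, 6.4455) (15.6333, 13) (0, 13)]  |A|=88.1607
5. ⊥bis P0·P4 via (30.27,9.935): [(0, 7.41) (13.2116, 6.4455) (15.6333, 13) (0, 13)]  |A|=88.1607
6. ⊥bis P0·P5 via (22.305,7.625): [(0, 7.41) (13.2116, 6.4455) (15.6333, 13) (0, 13)]  |A|=88.1607
7. ⊥bis P0·P6 via (35.635,7.865): [(0, 7.41) (13.2116, 6.4455) (15.6333, 13) (0, 13)]  |A|=88.1607
8. ⊥bis P0·P7 via (35.395,10.07): [(0, 7.41) (13.2116, 6.4455) (15.6333, 13) (0, 13)]  |A|=88.1607
9. canonical 4-gon: [(0, 7.41) (13.2116, 6.4455) (15.6333, 13) (0, 13)]
10. shoelace: 88.1607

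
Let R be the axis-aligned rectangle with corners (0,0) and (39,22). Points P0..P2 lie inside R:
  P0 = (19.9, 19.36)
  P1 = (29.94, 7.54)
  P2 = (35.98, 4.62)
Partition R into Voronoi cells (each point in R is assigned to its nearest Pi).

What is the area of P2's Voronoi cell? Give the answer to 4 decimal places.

1. box [0,39]×[0,22]: [(0, 0) (39, 0) (39, 22) (0, 22)]
2. ⊥bis P2·P0 via (27.94,11.99): [(16.9492, 0) (39, 0) (39, 22) (37.1158, 22)]  |A|=263.285
3. ⊥bis P2·P1 via (32.96,6.08): [(30.0207, 0) (39, 0) (39, 18.5737)]  |A|=83.3898
4. canonical 3-gon: [(30.0207, 0) (39, 0) (39, 18.5737)]
5. shoelace: 83.3898

Area of P2's cell: 83.3898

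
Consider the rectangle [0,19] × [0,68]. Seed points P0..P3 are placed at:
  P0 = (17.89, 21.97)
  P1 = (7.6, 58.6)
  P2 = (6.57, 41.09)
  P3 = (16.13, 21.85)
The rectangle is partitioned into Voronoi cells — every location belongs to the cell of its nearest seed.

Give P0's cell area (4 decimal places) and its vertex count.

Area of P0's cell: 58.2626 (4 vertices)

1. box [0,19]×[0,68]: [(0, 0) (19, 0) (19, 68) (0, 68)]
2. ⊥bis P0·P1 via (12.745,40.285): [(0, 36.7047) (0, 0) (19, 0) (19, 42.0421)]  |A|=748.095
3. ⊥bis P0·P2 via (12.23,31.53): [(0, 24.2892) (0, 0) (19, 0) (19, 35.5382)]  |A|=568.3604
4. ⊥bis P0·P3 via (17.01,21.91): [(16.1941, 33.8769) (18.5039, 0) (19, 0) (19, 35.5382)]  |A|=58.2626
5. canonical 4-gon: [(16.1941, 33.8769) (18.5039, 0) (19, 0) (19, 35.5382)]
6. shoelace: 58.2626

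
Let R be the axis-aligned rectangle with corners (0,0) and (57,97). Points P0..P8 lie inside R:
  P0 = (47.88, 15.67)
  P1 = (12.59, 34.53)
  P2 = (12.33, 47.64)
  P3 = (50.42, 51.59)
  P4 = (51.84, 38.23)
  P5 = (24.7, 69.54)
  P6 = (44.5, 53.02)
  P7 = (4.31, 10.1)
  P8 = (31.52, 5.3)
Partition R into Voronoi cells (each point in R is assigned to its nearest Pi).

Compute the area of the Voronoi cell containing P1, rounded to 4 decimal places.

1. box [0,57]×[0,97]: [(0, 0) (57, 0) (57, 97) (0, 97)]
2. ⊥bis P1·P0 via (30.235,25.1): [(0, 0) (16.8208, 0) (57, 75.1815) (57, 97) (0, 97)]  |A|=4018.6352
3. ⊥bis P1·P2 via (12.46,41.085): [(0, 40.8379) (0, 0) (16.8208, 0) (39.0598, 41.6125)]  |A|=1147.5381
4. ⊥bis P1·P3 via (31.505,43.06): [(32.2189, 41.4769) (0, 40.8379) (0, 0) (16.8208, 0) (35.3165, 34.6082)]  |A|=1123.8343
5. ⊥bis P1·P4 via (32.215,36.38): [(31.7354, 41.4673) (0, 40.8379) (0, 0) (16.8208, 0) (32.822, 29.9407)]  |A|=1105.247
6. ⊥bis P1·P5 via (18.645,52.035): [(31.7354, 41.4673) (0, 40.8379) (0, 0) (16.8208, 0) (32.822, 29.9407)]  |A|=1105.247
7. ⊥bis P1·P6 via (28.545,43.775): [(32.0955, 37.6475) (29.9032, 41.4309) (0, 40.8379) (0, 0) (16.8208, 0) (32.822, 29.9407)]  |A|=1101.7412
8. ⊥bis P1·P7 via (8.45,22.315): [(32.0955, 37.6475) (29.9032, 41.4309) (0, 40.8379) (0, 25.1789) (25.634, 16.4909) (32.822, 29.9407)]  |A|=640.3274
9. ⊥bis P1·P8 via (22.055,19.915): [(32.0955, 37.6475) (29.9032, 41.4309) (0, 40.8379) (0, 25.1789) (19.8137, 18.4635) (30.327, 25.2721) (32.822, 29.9407)]  |A|=610.1439
10. canonical 7-gon: [(32.0955, 37.6475) (29.9032, 41.4309) (0, 40.8379) (0, 25.1789) (19.8137, 18.4635) (30.327, 25.2721) (32.822, 29.9407)]
11. shoelace: 610.1439

Area of P1's cell: 610.1439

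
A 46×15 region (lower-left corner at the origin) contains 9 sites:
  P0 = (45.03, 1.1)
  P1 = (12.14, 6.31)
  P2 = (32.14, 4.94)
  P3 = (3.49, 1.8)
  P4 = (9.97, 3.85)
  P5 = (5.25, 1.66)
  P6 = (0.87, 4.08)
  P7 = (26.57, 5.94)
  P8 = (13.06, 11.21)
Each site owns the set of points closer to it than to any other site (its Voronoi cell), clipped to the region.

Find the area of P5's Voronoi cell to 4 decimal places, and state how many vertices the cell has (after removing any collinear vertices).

Area of P5's cell: 18.9957 (4 vertices)

1. box [0,46]×[0,15]: [(0, 0) (46, 0) (46, 15) (0, 15)]
2. ⊥bis P5·P0 via (25.14,1.38): [(0, 0) (25.1206, 0) (25.3317, 15) (0, 15)]  |A|=378.3923
3. ⊥bis P5·P1 via (8.695,3.985): [(0, 0) (11.3844, 0) (1.2611, 15) (0, 15)]  |A|=94.8414
4. ⊥bis P5·P2 via (18.695,3.3): [(0, 0) (11.3844, 0) (1.2611, 15) (0, 15)]  |A|=94.8414
5. ⊥bis P5·P3 via (4.37,1.73): [(4.2324, 0) (11.3844, 0) (4.9865, 9.48)]  |A|=33.9007
6. ⊥bis P5·P4 via (7.61,2.755): [(4.9138, 8.566) (4.2324, 0) (8.8883, 0)]  |A|=19.9413
7. ⊥bis P5·P6 via (3.06,2.87): [(5.5041, 7.2937) (4.6963, 5.8315) (4.2324, 0) (8.8883, 0)]  |A|=18.9957
8. ⊥bis P5·P7 via (15.91,3.8): [(5.5041, 7.2937) (4.6963, 5.8315) (4.2324, 0) (8.8883, 0)]  |A|=18.9957
9. ⊥bis P5·P8 via (9.155,6.435): [(5.5041, 7.2937) (4.6963, 5.8315) (4.2324, 0) (8.8883, 0)]  |A|=18.9957
10. canonical 4-gon: [(5.5041, 7.2937) (4.6963, 5.8315) (4.2324, 0) (8.8883, 0)]
11. shoelace: 18.9957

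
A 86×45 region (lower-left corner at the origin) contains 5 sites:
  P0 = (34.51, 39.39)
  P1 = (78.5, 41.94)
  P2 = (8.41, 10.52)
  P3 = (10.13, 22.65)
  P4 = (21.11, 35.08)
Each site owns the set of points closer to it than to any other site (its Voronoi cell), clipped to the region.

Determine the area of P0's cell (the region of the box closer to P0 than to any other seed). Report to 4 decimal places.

Area of P0's cell: 1070.5321

1. box [0,86]×[0,45]: [(0, 0) (86, 0) (86, 45) (0, 45)]
2. ⊥bis P0·P1 via (56.505,40.665): [(0, 0) (58.8623, 0) (56.2537, 45) (0, 45)]  |A|=2590.1093
3. ⊥bis P0·P2 via (21.46,24.955): [(0, 44.356) (49.0635, 0) (58.8623, 0) (56.2537, 45) (0, 45)]  |A|=1501.9801
4. ⊥bis P0·P3 via (22.32,31.02): [(34.7082, 12.9779) (49.0635, 0) (58.8623, 0) (56.2537, 45) (12.7209, 45)]  |A|=1287.1283
5. ⊥bis P0·P4 via (27.81,37.235): [(35.9827, 11.8257) (49.0635, 0) (58.8623, 0) (56.2537, 45) (25.3125, 45)]  |A|=1070.5321
6. canonical 5-gon: [(35.9827, 11.8257) (49.0635, 0) (58.8623, 0) (56.2537, 45) (25.3125, 45)]
7. shoelace: 1070.5321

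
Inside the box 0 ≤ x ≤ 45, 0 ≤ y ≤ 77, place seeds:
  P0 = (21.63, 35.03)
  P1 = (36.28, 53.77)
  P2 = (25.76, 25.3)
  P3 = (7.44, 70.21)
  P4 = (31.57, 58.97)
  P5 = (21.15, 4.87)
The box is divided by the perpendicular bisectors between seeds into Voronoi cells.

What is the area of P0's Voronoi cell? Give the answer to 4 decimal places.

1. box [0,45]×[0,77]: [(0, 0) (45, 0) (45, 77) (0, 77)]
2. ⊥bis P0·P1 via (28.955,44.4): [(0, 67.0356) (0, 0) (45, 0) (45, 31.8568)]  |A|=2225.0789
3. ⊥bis P0·P2 via (23.695,30.165): [(38.9054, 36.6212) (0, 67.0356) (0, 20.1074)]  |A|=912.8807
4. ⊥bis P0·P3 via (14.535,52.62): [(38.9054, 36.6212) (17.111, 53.659) (0, 46.7572) (0, 20.1074)]  |A|=739.3894
5. ⊥bis P0·P4 via (26.6,47): [(38.9054, 36.6212) (24.5294, 47.8597) (13.7891, 52.3191) (0, 46.7572) (0, 20.1074)]  |A|=724.7871
6. ⊥bis P0·P5 via (21.39,19.95): [(0.4156, 20.2838) (38.9054, 36.6212) (24.5294, 47.8597) (13.7891, 52.3191) (0, 46.7572) (0, 20.2904)]  |A|=724.7491
7. canonical 6-gon: [(0.4156, 20.2838) (38.9054, 36.6212) (24.5294, 47.8597) (13.7891, 52.3191) (0, 46.7572) (0, 20.2904)]
8. shoelace: 724.7491

Area of P0's cell: 724.7491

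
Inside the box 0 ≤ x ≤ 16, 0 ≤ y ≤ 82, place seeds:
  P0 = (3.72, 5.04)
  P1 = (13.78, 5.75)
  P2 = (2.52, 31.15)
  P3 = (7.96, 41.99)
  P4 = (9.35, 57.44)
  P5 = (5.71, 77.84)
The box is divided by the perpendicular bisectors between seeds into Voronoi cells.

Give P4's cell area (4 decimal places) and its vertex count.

1. box [0,16]×[0,82]: [(0, 0) (16, 0) (16, 82) (0, 82)]
2. ⊥bis P4·P0 via (6.535,31.24): [(0, 31.9421) (16, 30.2231) (16, 82) (0, 82)]  |A|=814.6785
3. ⊥bis P4·P1 via (11.565,31.595): [(0, 31.9421) (6.9289, 31.1977) (16, 31.9751) (16, 82) (0, 82)]  |A|=806.732
4. ⊥bis P4·P2 via (5.935,44.295): [(0, 45.8369) (16, 41.6802) (16, 82) (0, 82)]  |A|=611.8636
5. ⊥bis P4·P3 via (8.655,49.715): [(0, 50.4937) (16, 49.0542) (16, 82) (0, 82)]  |A|=515.6171
6. ⊥bis P4·P5 via (7.53,67.64): [(0, 66.2964) (0, 50.4937) (16, 49.0542) (16, 69.1513)]  |A|=287.1989
7. canonical 4-gon: [(0, 66.2964) (0, 50.4937) (16, 49.0542) (16, 69.1513)]
8. shoelace: 287.1989

Area of P4's cell: 287.1989 (4 vertices)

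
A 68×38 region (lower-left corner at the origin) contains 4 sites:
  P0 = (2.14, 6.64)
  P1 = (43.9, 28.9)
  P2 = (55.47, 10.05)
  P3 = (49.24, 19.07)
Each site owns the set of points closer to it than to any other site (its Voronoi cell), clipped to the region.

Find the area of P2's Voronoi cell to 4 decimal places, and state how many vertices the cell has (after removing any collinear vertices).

Area of P2's cell: 465.7853 (3 vertices)

1. box [0,68]×[0,38]: [(0, 0) (68, 0) (68, 38) (0, 38)]
2. ⊥bis P2·P0 via (28.805,8.345): [(29.3386, 0) (68, 0) (68, 38) (26.9088, 38)]  |A|=1515.2993
3. ⊥bis P2·P1 via (49.685,19.475): [(28.9087, 6.7227) (29.3386, 0) (68, 0) (68, 30.7166)]  |A|=730.3298
4. ⊥bis P2·P3 via (52.355,14.56): [(31.2746, 0) (68, 0) (68, 25.3658)]  |A|=465.7853
5. canonical 3-gon: [(31.2746, 0) (68, 0) (68, 25.3658)]
6. shoelace: 465.7853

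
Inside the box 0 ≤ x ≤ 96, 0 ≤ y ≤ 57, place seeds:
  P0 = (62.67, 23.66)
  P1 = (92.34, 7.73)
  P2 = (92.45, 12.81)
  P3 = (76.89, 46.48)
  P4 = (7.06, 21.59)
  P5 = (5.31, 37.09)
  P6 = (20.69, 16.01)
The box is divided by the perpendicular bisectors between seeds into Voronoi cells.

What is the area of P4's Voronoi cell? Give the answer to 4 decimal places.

Area of P4's cell: 363.8554

1. box [0,96]×[0,57]: [(0, 0) (96, 0) (96, 57) (0, 57)]
2. ⊥bis P4·P0 via (34.865,22.625): [(0, 0) (35.7072, 0) (33.5854, 57) (0, 57)]  |A|=1974.8398
3. ⊥bis P4·P1 via (49.7,14.66): [(0, 0) (35.7072, 0) (33.5854, 57) (0, 57)]  |A|=1974.8398
4. ⊥bis P4·P2 via (49.755,17.2): [(0, 0) (35.7072, 0) (33.5854, 57) (0, 57)]  |A|=1974.8398
5. ⊥bis P4·P3 via (41.975,34.035): [(0, 0) (35.7072, 0) (33.5854, 57) (0, 57)]  |A|=1974.8398
6. ⊥bis P4·P5 via (6.185,29.34): [(0, 28.6417) (0, 0) (35.7072, 0) (34.4961, 32.5364)]  |A|=1074.9046
7. ⊥bis P4·P6 via (13.875,18.8): [(18.7718, 30.7611) (0, 28.6417) (0, 0) (6.1784, 0)]  |A|=363.8554
8. canonical 4-gon: [(18.7718, 30.7611) (0, 28.6417) (0, 0) (6.1784, 0)]
9. shoelace: 363.8554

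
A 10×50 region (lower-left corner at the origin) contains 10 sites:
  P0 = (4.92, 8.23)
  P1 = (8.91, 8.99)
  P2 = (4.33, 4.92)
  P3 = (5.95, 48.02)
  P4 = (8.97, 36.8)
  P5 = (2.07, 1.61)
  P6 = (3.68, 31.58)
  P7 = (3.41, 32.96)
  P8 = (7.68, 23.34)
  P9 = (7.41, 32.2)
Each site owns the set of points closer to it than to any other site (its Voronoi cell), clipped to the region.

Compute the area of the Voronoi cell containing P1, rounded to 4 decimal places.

Area of P1's cell: 39.5388

1. box [0,10]×[0,50]: [(0, 0) (10, 0) (10, 50) (0, 50)]
2. ⊥bis P1·P0 via (6.915,8.61): [(0, 44.9138) (8.555, 0) (10, 0) (10, 50) (0, 50)]  |A|=307.8814
3. ⊥bis P1·P2 via (6.62,6.955): [(0, 44.9138) (7.3967, 6.0809) (10, 3.1515) (10, 50) (0, 50)]  |A|=299.3859
4. ⊥bis P1·P3 via (7.43,28.505): [(3.1868, 28.1832) (7.3967, 6.0809) (10, 3.1515) (10, 28.6999)]  |A|=109.6363
5. ⊥bis P1·P4 via (8.94,22.895): [(4.1921, 22.9052) (7.3967, 6.0809) (10, 3.1515) (10, 22.8927)]  |A|=74.5328
6. ⊥bis P1·P5 via (5.49,5.3): [(4.1921, 22.9052) (7.3967, 6.0809) (10, 3.1515) (10, 22.8927)]  |A|=74.5328
7. ⊥bis P1·P6 via (6.295,20.285): [(4.7589, 19.9294) (7.3967, 6.0809) (10, 3.1515) (10, 21.1428)]  |A|=61.3088
8. ⊥bis P1·P7 via (6.16,20.975): [(4.7589, 19.9294) (7.3967, 6.0809) (10, 3.1515) (10, 21.1428)]  |A|=61.3088
9. ⊥bis P1·P8 via (8.295,16.165): [(5.5212, 15.9272) (7.3967, 6.0809) (10, 3.1515) (10, 16.3111)]  |A|=39.5388
10. ⊥bis P1·P9 via (8.16,20.595): [(5.5212, 15.9272) (7.3967, 6.0809) (10, 3.1515) (10, 16.3111)]  |A|=39.5388
11. canonical 4-gon: [(5.5212, 15.9272) (7.3967, 6.0809) (10, 3.1515) (10, 16.3111)]
12. shoelace: 39.5388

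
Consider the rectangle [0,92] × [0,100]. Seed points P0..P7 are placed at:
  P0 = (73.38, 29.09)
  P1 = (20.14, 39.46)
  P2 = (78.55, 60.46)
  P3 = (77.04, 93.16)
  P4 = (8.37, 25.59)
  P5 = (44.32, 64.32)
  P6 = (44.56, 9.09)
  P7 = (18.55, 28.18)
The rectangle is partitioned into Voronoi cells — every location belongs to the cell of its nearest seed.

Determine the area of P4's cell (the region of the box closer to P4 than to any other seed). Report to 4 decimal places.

Area of P4's cell: 607.0832

1. box [0,92]×[0,100]: [(0, 0) (92, 0) (92, 100) (0, 100)]
2. ⊥bis P4·P0 via (40.875,27.34): [(0, 0) (42.3469, 0) (36.9631, 100) (0, 100)]  |A|=3965.5034
3. ⊥bis P4·P1 via (14.255,32.525): [(0, 44.6217) (0, 0) (42.3469, 0) (41.8569, 9.1022)]  |A|=1126.588
4. ⊥bis P4·P2 via (43.46,43.025): [(0, 44.6217) (0, 0) (42.3469, 0) (41.8569, 9.1022)]  |A|=1126.588
5. ⊥bis P4·P3 via (42.705,59.375): [(0, 44.6217) (0, 0) (42.3469, 0) (41.8569, 9.1022)]  |A|=1126.588
6. ⊥bis P4·P5 via (26.345,44.955): [(0, 44.6217) (0, 0) (42.3469, 0) (41.8569, 9.1022)]  |A|=1126.588
7. ⊥bis P4·P6 via (26.465,17.34): [(28.0507, 20.818) (0, 44.6217) (0, 0) (18.5592, 0)]  |A|=819.0189
8. ⊥bis P4·P7 via (13.46,26.885): [(19.6766, 2.4507) (11.4111, 34.9383) (0, 44.6217) (0, 0) (18.5592, 0)]  |A|=607.0832
9. canonical 5-gon: [(19.6766, 2.4507) (11.4111, 34.9383) (0, 44.6217) (0, 0) (18.5592, 0)]
10. shoelace: 607.0832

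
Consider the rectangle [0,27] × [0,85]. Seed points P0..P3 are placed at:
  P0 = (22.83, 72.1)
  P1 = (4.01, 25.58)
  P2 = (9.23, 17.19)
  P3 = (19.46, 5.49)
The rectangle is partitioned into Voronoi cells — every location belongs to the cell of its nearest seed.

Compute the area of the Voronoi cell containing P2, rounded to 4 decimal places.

Area of P2's cell: 405.9105

1. box [0,27]×[0,85]: [(0, 0) (27, 0) (27, 85) (0, 85)]
2. ⊥bis P2·P0 via (16.03,44.645): [(0, 48.6153) (0, 0) (27, 0) (27, 41.928)]  |A|=1222.3339
3. ⊥bis P2·P1 via (6.62,21.385): [(0, 17.2662) (0, 0) (27, 0) (27, 34.0648)]  |A|=692.9692
4. ⊥bis P2·P3 via (14.345,11.34): [(0, 17.2662) (0, 0) (1.3755, 0) (27, 22.405) (27, 34.0648)]  |A|=405.9105
5. canonical 5-gon: [(0, 17.2662) (0, 0) (1.3755, 0) (27, 22.405) (27, 34.0648)]
6. shoelace: 405.9105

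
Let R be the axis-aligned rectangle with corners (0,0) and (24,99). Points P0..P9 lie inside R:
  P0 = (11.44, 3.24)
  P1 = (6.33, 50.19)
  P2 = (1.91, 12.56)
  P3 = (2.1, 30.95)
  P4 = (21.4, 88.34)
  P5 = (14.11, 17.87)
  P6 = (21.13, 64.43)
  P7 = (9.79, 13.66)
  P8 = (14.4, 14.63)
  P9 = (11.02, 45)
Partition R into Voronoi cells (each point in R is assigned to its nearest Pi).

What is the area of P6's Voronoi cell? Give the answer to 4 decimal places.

1. box [0,24]×[0,99]: [(0, 0) (24, 0) (24, 99) (0, 99)]
2. ⊥bis P6·P0 via (16.285,33.835): [(0, 36.4139) (24, 32.6133) (24, 99) (0, 99)]  |A|=1547.6743
3. ⊥bis P6·P1 via (13.73,57.31): [(0, 71.5799) (24, 46.6361) (24, 99) (0, 99)]  |A|=957.4072
4. ⊥bis P6·P2 via (11.52,38.495): [(0, 71.5799) (24, 46.6361) (24, 99) (0, 99)]  |A|=957.4072
5. ⊥bis P6·P3 via (11.615,47.69): [(0, 71.5799) (24, 46.6361) (24, 99) (0, 99)]  |A|=957.4072
6. ⊥bis P6·P4 via (21.265,76.385): [(0, 76.6251) (0, 71.5799) (24, 46.6361) (24, 76.3541)]  |A|=417.1582
7. ⊥bis P6·P5 via (17.62,41.15): [(0, 76.6251) (0, 71.5799) (24, 46.6361) (24, 76.3541)]  |A|=417.1582
8. ⊥bis P6·P7 via (15.46,39.045): [(0, 76.6251) (0, 71.5799) (24, 46.6361) (24, 76.3541)]  |A|=417.1582
9. ⊥bis P6·P8 via (17.765,39.53): [(0, 76.6251) (0, 71.5799) (24, 46.6361) (24, 76.3541)]  |A|=417.1582
10. ⊥bis P6·P9 via (16.075,54.715): [(0, 76.6251) (0, 71.5799) (16.379, 54.5568) (24, 50.5914) (24, 76.3541)]  |A|=402.0866
11. canonical 5-gon: [(0, 76.6251) (0, 71.5799) (16.379, 54.5568) (24, 50.5914) (24, 76.3541)]
12. shoelace: 402.0866

Area of P6's cell: 402.0866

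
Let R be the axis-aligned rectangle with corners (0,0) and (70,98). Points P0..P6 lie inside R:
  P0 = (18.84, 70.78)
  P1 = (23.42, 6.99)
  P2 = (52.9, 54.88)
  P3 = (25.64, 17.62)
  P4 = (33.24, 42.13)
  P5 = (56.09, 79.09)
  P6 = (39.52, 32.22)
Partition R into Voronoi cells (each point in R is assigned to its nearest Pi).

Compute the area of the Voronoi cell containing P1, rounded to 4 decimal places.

Area of P1's cell: 657.0387

1. box [0,70]×[0,98]: [(0, 0) (70, 0) (70, 98) (0, 98)]
2. ⊥bis P1·P0 via (21.13,38.885): [(0, 37.3679) (0, 0) (70, 0) (70, 42.3938)]  |A|=2791.6588
3. ⊥bis P1·P2 via (38.16,30.935): [(24.8154, 39.1496) (0, 37.3679) (0, 0) (70, 0) (70, 11.335)]  |A|=2089.9707
4. ⊥bis P1·P3 via (24.53,12.305): [(0, 17.4279) (0, 0) (70, 0) (70, 2.8089)]  |A|=708.289
5. ⊥bis P1·P4 via (28.33,24.56): [(0, 17.4279) (0, 0) (70, 0) (70, 2.8089)]  |A|=708.289
6. ⊥bis P1·P5 via (39.755,43.04): [(0, 17.4279) (0, 0) (70, 0) (70, 2.8089)]  |A|=708.289
7. ⊥bis P1·P6 via (31.47,19.605): [(51.8512, 6.5992) (0, 17.4279) (0, 0) (62.1926, 0)]  |A|=657.0387
8. canonical 4-gon: [(51.8512, 6.5992) (0, 17.4279) (0, 0) (62.1926, 0)]
9. shoelace: 657.0387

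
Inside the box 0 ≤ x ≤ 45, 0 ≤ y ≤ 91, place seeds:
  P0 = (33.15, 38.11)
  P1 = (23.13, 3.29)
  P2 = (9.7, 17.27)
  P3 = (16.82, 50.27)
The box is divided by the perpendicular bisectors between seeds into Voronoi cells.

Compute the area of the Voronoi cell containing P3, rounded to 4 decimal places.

1. box [0,45]×[0,91]: [(0, 0) (45, 0) (45, 91) (0, 91)]
2. ⊥bis P3·P0 via (24.985,44.19): [(0, 10.637) (45, 71.0687) (45, 91) (0, 91)]  |A|=2256.6229
3. ⊥bis P3·P1 via (19.975,26.78): [(0, 24.0971) (11.1368, 25.5929) (45, 71.0687) (45, 91) (0, 91)]  |A|=2181.6711
4. ⊥bis P3·P2 via (13.26,33.77): [(0, 36.6309) (16.6769, 33.0328) (45, 71.0687) (45, 91) (0, 91)]  |A|=2039.8737
5. canonical 5-gon: [(0, 36.6309) (16.6769, 33.0328) (45, 71.0687) (45, 91) (0, 91)]
6. shoelace: 2039.8737

Area of P3's cell: 2039.8737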